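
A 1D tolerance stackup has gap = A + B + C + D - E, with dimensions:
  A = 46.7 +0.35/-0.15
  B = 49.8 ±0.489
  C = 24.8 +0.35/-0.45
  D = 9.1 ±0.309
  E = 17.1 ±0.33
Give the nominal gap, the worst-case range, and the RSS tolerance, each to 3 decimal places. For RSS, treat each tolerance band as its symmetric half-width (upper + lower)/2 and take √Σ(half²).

Stack each dimension's contribution:
  +A: nom +46.700 → Σnom=46.700; wc +0.350/-0.150 → slack +0.350/-0.150; half-tol=0.250, Σhalf²=0.062500
  +B: nom +49.800 → Σnom=96.500; wc +0.489/-0.489 → slack +0.839/-0.639; half-tol=0.489, Σhalf²=0.301621
  +C: nom +24.800 → Σnom=121.300; wc +0.350/-0.450 → slack +1.189/-1.089; half-tol=0.400, Σhalf²=0.461621
  +D: nom +9.100 → Σnom=130.400; wc +0.309/-0.309 → slack +1.498/-1.398; half-tol=0.309, Σhalf²=0.557102
  -E: nom -17.100 → Σnom=113.300; wc +0.330/-0.330 → slack +1.828/-1.728; half-tol=0.330, Σhalf²=0.666002
Nominal = 113.300. Worst-case = [113.300 - 1.728, 113.300 + 1.828] = [111.572, 115.128]. RSS = √0.666002 = 0.816.

nominal=113.300 wc=[111.572,115.128] rss=0.816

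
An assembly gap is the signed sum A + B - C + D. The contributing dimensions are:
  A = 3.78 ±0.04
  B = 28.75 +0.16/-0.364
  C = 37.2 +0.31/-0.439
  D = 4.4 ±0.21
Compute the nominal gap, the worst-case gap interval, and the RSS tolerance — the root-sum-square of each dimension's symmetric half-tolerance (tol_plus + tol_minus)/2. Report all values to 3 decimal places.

Stack each dimension's contribution:
  +A: nom +3.780 → Σnom=3.780; wc +0.040/-0.040 → slack +0.040/-0.040; half-tol=0.040, Σhalf²=0.001600
  +B: nom +28.750 → Σnom=32.530; wc +0.160/-0.364 → slack +0.200/-0.404; half-tol=0.262, Σhalf²=0.070244
  -C: nom -37.200 → Σnom=-4.670; wc +0.439/-0.310 → slack +0.639/-0.714; half-tol=0.374, Σhalf²=0.210494
  +D: nom +4.400 → Σnom=-0.270; wc +0.210/-0.210 → slack +0.849/-0.924; half-tol=0.210, Σhalf²=0.254594
Nominal = -0.270. Worst-case = [-0.270 - 0.924, -0.270 + 0.849] = [-1.194, 0.579]. RSS = √0.254594 = 0.505.

nominal=-0.270 wc=[-1.194,0.579] rss=0.505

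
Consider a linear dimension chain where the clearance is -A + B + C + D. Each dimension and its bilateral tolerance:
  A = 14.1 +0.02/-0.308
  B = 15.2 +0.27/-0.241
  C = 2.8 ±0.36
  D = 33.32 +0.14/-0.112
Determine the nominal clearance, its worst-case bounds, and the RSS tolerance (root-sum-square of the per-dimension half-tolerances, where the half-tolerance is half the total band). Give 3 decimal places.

nominal=37.220 wc=[36.487,38.298] rss=0.487

Stack each dimension's contribution:
  -A: nom -14.100 → Σnom=-14.100; wc +0.308/-0.020 → slack +0.308/-0.020; half-tol=0.164, Σhalf²=0.026896
  +B: nom +15.200 → Σnom=1.100; wc +0.270/-0.241 → slack +0.578/-0.261; half-tol=0.256, Σhalf²=0.092176
  +C: nom +2.800 → Σnom=3.900; wc +0.360/-0.360 → slack +0.938/-0.621; half-tol=0.360, Σhalf²=0.221776
  +D: nom +33.320 → Σnom=37.220; wc +0.140/-0.112 → slack +1.078/-0.733; half-tol=0.126, Σhalf²=0.237652
Nominal = 37.220. Worst-case = [37.220 - 0.733, 37.220 + 1.078] = [36.487, 38.298]. RSS = √0.237652 = 0.487.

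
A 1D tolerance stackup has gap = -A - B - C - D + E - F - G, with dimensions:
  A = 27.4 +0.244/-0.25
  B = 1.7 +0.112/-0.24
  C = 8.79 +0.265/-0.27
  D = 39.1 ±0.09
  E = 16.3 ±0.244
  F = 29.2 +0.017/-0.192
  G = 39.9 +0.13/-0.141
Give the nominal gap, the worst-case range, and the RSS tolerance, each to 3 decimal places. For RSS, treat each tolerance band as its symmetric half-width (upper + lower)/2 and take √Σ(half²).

nominal=-129.790 wc=[-130.892,-128.363] rss=0.510

Stack each dimension's contribution:
  -A: nom -27.400 → Σnom=-27.400; wc +0.250/-0.244 → slack +0.250/-0.244; half-tol=0.247, Σhalf²=0.061009
  -B: nom -1.700 → Σnom=-29.100; wc +0.240/-0.112 → slack +0.490/-0.356; half-tol=0.176, Σhalf²=0.091985
  -C: nom -8.790 → Σnom=-37.890; wc +0.270/-0.265 → slack +0.760/-0.621; half-tol=0.268, Σhalf²=0.163541
  -D: nom -39.100 → Σnom=-76.990; wc +0.090/-0.090 → slack +0.850/-0.711; half-tol=0.090, Σhalf²=0.171641
  +E: nom +16.300 → Σnom=-60.690; wc +0.244/-0.244 → slack +1.094/-0.955; half-tol=0.244, Σhalf²=0.231177
  -F: nom -29.200 → Σnom=-89.890; wc +0.192/-0.017 → slack +1.286/-0.972; half-tol=0.105, Σhalf²=0.242097
  -G: nom -39.900 → Σnom=-129.790; wc +0.141/-0.130 → slack +1.427/-1.102; half-tol=0.136, Σhalf²=0.260458
Nominal = -129.790. Worst-case = [-129.790 - 1.102, -129.790 + 1.427] = [-130.892, -128.363]. RSS = √0.260458 = 0.510.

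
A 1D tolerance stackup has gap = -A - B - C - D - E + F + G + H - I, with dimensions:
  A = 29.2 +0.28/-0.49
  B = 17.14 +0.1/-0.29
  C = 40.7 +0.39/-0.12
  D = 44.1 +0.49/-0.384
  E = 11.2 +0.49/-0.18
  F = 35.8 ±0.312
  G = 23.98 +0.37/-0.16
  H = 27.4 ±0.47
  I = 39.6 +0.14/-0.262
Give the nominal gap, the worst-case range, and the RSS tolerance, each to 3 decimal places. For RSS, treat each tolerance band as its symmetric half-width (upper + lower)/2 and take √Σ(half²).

Stack each dimension's contribution:
  -A: nom -29.200 → Σnom=-29.200; wc +0.490/-0.280 → slack +0.490/-0.280; half-tol=0.385, Σhalf²=0.148225
  -B: nom -17.140 → Σnom=-46.340; wc +0.290/-0.100 → slack +0.780/-0.380; half-tol=0.195, Σhalf²=0.186250
  -C: nom -40.700 → Σnom=-87.040; wc +0.120/-0.390 → slack +0.900/-0.770; half-tol=0.255, Σhalf²=0.251275
  -D: nom -44.100 → Σnom=-131.140; wc +0.384/-0.490 → slack +1.284/-1.260; half-tol=0.437, Σhalf²=0.442244
  -E: nom -11.200 → Σnom=-142.340; wc +0.180/-0.490 → slack +1.464/-1.750; half-tol=0.335, Σhalf²=0.554469
  +F: nom +35.800 → Σnom=-106.540; wc +0.312/-0.312 → slack +1.776/-2.062; half-tol=0.312, Σhalf²=0.651813
  +G: nom +23.980 → Σnom=-82.560; wc +0.370/-0.160 → slack +2.146/-2.222; half-tol=0.265, Σhalf²=0.722038
  +H: nom +27.400 → Σnom=-55.160; wc +0.470/-0.470 → slack +2.616/-2.692; half-tol=0.470, Σhalf²=0.942938
  -I: nom -39.600 → Σnom=-94.760; wc +0.262/-0.140 → slack +2.878/-2.832; half-tol=0.201, Σhalf²=0.983339
Nominal = -94.760. Worst-case = [-94.760 - 2.832, -94.760 + 2.878] = [-97.592, -91.882]. RSS = √0.983339 = 0.992.

nominal=-94.760 wc=[-97.592,-91.882] rss=0.992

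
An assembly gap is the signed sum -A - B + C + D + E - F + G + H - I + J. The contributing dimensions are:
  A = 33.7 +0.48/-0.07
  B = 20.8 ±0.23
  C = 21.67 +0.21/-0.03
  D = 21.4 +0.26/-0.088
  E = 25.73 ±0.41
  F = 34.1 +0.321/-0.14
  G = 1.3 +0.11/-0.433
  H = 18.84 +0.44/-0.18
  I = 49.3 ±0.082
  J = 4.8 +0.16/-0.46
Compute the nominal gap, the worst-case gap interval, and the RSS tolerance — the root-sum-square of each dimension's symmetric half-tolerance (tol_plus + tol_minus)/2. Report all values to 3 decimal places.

nominal=-44.160 wc=[-46.874,-42.048] rss=0.817

Stack each dimension's contribution:
  -A: nom -33.700 → Σnom=-33.700; wc +0.070/-0.480 → slack +0.070/-0.480; half-tol=0.275, Σhalf²=0.075625
  -B: nom -20.800 → Σnom=-54.500; wc +0.230/-0.230 → slack +0.300/-0.710; half-tol=0.230, Σhalf²=0.128525
  +C: nom +21.670 → Σnom=-32.830; wc +0.210/-0.030 → slack +0.510/-0.740; half-tol=0.120, Σhalf²=0.142925
  +D: nom +21.400 → Σnom=-11.430; wc +0.260/-0.088 → slack +0.770/-0.828; half-tol=0.174, Σhalf²=0.173201
  +E: nom +25.730 → Σnom=14.300; wc +0.410/-0.410 → slack +1.180/-1.238; half-tol=0.410, Σhalf²=0.341301
  -F: nom -34.100 → Σnom=-19.800; wc +0.140/-0.321 → slack +1.320/-1.559; half-tol=0.231, Σhalf²=0.394431
  +G: nom +1.300 → Σnom=-18.500; wc +0.110/-0.433 → slack +1.430/-1.992; half-tol=0.272, Σhalf²=0.468143
  +H: nom +18.840 → Σnom=0.340; wc +0.440/-0.180 → slack +1.870/-2.172; half-tol=0.310, Σhalf²=0.564243
  -I: nom -49.300 → Σnom=-48.960; wc +0.082/-0.082 → slack +1.952/-2.254; half-tol=0.082, Σhalf²=0.570967
  +J: nom +4.800 → Σnom=-44.160; wc +0.160/-0.460 → slack +2.112/-2.714; half-tol=0.310, Σhalf²=0.667067
Nominal = -44.160. Worst-case = [-44.160 - 2.714, -44.160 + 2.112] = [-46.874, -42.048]. RSS = √0.667067 = 0.817.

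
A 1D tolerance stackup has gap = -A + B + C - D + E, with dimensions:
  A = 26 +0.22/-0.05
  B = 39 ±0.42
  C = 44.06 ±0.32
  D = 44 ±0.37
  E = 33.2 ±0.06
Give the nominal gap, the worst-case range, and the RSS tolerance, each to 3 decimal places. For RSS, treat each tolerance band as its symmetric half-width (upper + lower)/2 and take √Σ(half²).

Stack each dimension's contribution:
  -A: nom -26.000 → Σnom=-26.000; wc +0.050/-0.220 → slack +0.050/-0.220; half-tol=0.135, Σhalf²=0.018225
  +B: nom +39.000 → Σnom=13.000; wc +0.420/-0.420 → slack +0.470/-0.640; half-tol=0.420, Σhalf²=0.194625
  +C: nom +44.060 → Σnom=57.060; wc +0.320/-0.320 → slack +0.790/-0.960; half-tol=0.320, Σhalf²=0.297025
  -D: nom -44.000 → Σnom=13.060; wc +0.370/-0.370 → slack +1.160/-1.330; half-tol=0.370, Σhalf²=0.433925
  +E: nom +33.200 → Σnom=46.260; wc +0.060/-0.060 → slack +1.220/-1.390; half-tol=0.060, Σhalf²=0.437525
Nominal = 46.260. Worst-case = [46.260 - 1.390, 46.260 + 1.220] = [44.870, 47.480]. RSS = √0.437525 = 0.661.

nominal=46.260 wc=[44.870,47.480] rss=0.661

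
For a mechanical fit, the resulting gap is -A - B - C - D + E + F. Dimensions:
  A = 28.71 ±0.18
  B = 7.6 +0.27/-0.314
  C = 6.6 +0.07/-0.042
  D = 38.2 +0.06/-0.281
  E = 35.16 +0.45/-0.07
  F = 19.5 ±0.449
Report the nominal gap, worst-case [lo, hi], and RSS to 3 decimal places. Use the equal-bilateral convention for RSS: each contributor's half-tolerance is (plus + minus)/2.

nominal=-26.450 wc=[-27.549,-24.734] rss=0.647

Stack each dimension's contribution:
  -A: nom -28.710 → Σnom=-28.710; wc +0.180/-0.180 → slack +0.180/-0.180; half-tol=0.180, Σhalf²=0.032400
  -B: nom -7.600 → Σnom=-36.310; wc +0.314/-0.270 → slack +0.494/-0.450; half-tol=0.292, Σhalf²=0.117664
  -C: nom -6.600 → Σnom=-42.910; wc +0.042/-0.070 → slack +0.536/-0.520; half-tol=0.056, Σhalf²=0.120800
  -D: nom -38.200 → Σnom=-81.110; wc +0.281/-0.060 → slack +0.817/-0.580; half-tol=0.171, Σhalf²=0.149870
  +E: nom +35.160 → Σnom=-45.950; wc +0.450/-0.070 → slack +1.267/-0.650; half-tol=0.260, Σhalf²=0.217470
  +F: nom +19.500 → Σnom=-26.450; wc +0.449/-0.449 → slack +1.716/-1.099; half-tol=0.449, Σhalf²=0.419071
Nominal = -26.450. Worst-case = [-26.450 - 1.099, -26.450 + 1.716] = [-27.549, -24.734]. RSS = √0.419071 = 0.647.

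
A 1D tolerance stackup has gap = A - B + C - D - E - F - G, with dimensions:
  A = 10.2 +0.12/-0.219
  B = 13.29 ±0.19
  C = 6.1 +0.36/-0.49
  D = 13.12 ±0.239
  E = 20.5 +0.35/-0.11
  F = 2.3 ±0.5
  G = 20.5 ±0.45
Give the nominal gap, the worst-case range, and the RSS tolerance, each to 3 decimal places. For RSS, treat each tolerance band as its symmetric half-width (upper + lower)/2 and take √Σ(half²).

nominal=-53.410 wc=[-55.848,-51.441] rss=0.899

Stack each dimension's contribution:
  +A: nom +10.200 → Σnom=10.200; wc +0.120/-0.219 → slack +0.120/-0.219; half-tol=0.169, Σhalf²=0.028730
  -B: nom -13.290 → Σnom=-3.090; wc +0.190/-0.190 → slack +0.310/-0.409; half-tol=0.190, Σhalf²=0.064830
  +C: nom +6.100 → Σnom=3.010; wc +0.360/-0.490 → slack +0.670/-0.899; half-tol=0.425, Σhalf²=0.245455
  -D: nom -13.120 → Σnom=-10.110; wc +0.239/-0.239 → slack +0.909/-1.138; half-tol=0.239, Σhalf²=0.302576
  -E: nom -20.500 → Σnom=-30.610; wc +0.110/-0.350 → slack +1.019/-1.488; half-tol=0.230, Σhalf²=0.355476
  -F: nom -2.300 → Σnom=-32.910; wc +0.500/-0.500 → slack +1.519/-1.988; half-tol=0.500, Σhalf²=0.605476
  -G: nom -20.500 → Σnom=-53.410; wc +0.450/-0.450 → slack +1.969/-2.438; half-tol=0.450, Σhalf²=0.807976
Nominal = -53.410. Worst-case = [-53.410 - 2.438, -53.410 + 1.969] = [-55.848, -51.441]. RSS = √0.807976 = 0.899.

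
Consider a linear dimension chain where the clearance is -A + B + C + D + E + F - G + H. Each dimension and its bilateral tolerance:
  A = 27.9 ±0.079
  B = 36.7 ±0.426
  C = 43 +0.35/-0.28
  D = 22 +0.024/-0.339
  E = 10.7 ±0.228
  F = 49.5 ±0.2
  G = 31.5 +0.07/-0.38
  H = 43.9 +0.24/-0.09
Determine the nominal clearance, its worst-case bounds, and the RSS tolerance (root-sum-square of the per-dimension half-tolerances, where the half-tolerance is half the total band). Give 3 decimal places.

Stack each dimension's contribution:
  -A: nom -27.900 → Σnom=-27.900; wc +0.079/-0.079 → slack +0.079/-0.079; half-tol=0.079, Σhalf²=0.006241
  +B: nom +36.700 → Σnom=8.800; wc +0.426/-0.426 → slack +0.505/-0.505; half-tol=0.426, Σhalf²=0.187717
  +C: nom +43.000 → Σnom=51.800; wc +0.350/-0.280 → slack +0.855/-0.785; half-tol=0.315, Σhalf²=0.286942
  +D: nom +22.000 → Σnom=73.800; wc +0.024/-0.339 → slack +0.879/-1.124; half-tol=0.182, Σhalf²=0.319884
  +E: nom +10.700 → Σnom=84.500; wc +0.228/-0.228 → slack +1.107/-1.352; half-tol=0.228, Σhalf²=0.371868
  +F: nom +49.500 → Σnom=134.000; wc +0.200/-0.200 → slack +1.307/-1.552; half-tol=0.200, Σhalf²=0.411868
  -G: nom -31.500 → Σnom=102.500; wc +0.380/-0.070 → slack +1.687/-1.622; half-tol=0.225, Σhalf²=0.462493
  +H: nom +43.900 → Σnom=146.400; wc +0.240/-0.090 → slack +1.927/-1.712; half-tol=0.165, Σhalf²=0.489718
Nominal = 146.400. Worst-case = [146.400 - 1.712, 146.400 + 1.927] = [144.688, 148.327]. RSS = √0.489718 = 0.700.

nominal=146.400 wc=[144.688,148.327] rss=0.700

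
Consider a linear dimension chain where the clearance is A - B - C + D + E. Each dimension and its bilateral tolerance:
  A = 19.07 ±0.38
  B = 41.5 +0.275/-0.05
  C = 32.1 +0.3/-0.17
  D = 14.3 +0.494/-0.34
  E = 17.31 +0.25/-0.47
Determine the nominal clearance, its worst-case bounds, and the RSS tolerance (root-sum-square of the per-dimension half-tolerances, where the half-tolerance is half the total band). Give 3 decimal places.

nominal=-22.920 wc=[-24.685,-21.576] rss=0.728

Stack each dimension's contribution:
  +A: nom +19.070 → Σnom=19.070; wc +0.380/-0.380 → slack +0.380/-0.380; half-tol=0.380, Σhalf²=0.144400
  -B: nom -41.500 → Σnom=-22.430; wc +0.050/-0.275 → slack +0.430/-0.655; half-tol=0.163, Σhalf²=0.170806
  -C: nom -32.100 → Σnom=-54.530; wc +0.170/-0.300 → slack +0.600/-0.955; half-tol=0.235, Σhalf²=0.226031
  +D: nom +14.300 → Σnom=-40.230; wc +0.494/-0.340 → slack +1.094/-1.295; half-tol=0.417, Σhalf²=0.399920
  +E: nom +17.310 → Σnom=-22.920; wc +0.250/-0.470 → slack +1.344/-1.765; half-tol=0.360, Σhalf²=0.529520
Nominal = -22.920. Worst-case = [-22.920 - 1.765, -22.920 + 1.344] = [-24.685, -21.576]. RSS = √0.529520 = 0.728.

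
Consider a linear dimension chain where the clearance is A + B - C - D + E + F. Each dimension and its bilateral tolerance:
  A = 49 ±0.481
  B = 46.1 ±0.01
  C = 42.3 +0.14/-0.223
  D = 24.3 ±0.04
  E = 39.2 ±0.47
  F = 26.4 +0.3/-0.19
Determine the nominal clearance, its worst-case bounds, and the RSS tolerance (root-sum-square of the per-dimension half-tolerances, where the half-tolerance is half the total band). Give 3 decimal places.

Stack each dimension's contribution:
  +A: nom +49.000 → Σnom=49.000; wc +0.481/-0.481 → slack +0.481/-0.481; half-tol=0.481, Σhalf²=0.231361
  +B: nom +46.100 → Σnom=95.100; wc +0.010/-0.010 → slack +0.491/-0.491; half-tol=0.010, Σhalf²=0.231461
  -C: nom -42.300 → Σnom=52.800; wc +0.223/-0.140 → slack +0.714/-0.631; half-tol=0.181, Σhalf²=0.264403
  -D: nom -24.300 → Σnom=28.500; wc +0.040/-0.040 → slack +0.754/-0.671; half-tol=0.040, Σhalf²=0.266003
  +E: nom +39.200 → Σnom=67.700; wc +0.470/-0.470 → slack +1.224/-1.141; half-tol=0.470, Σhalf²=0.486903
  +F: nom +26.400 → Σnom=94.100; wc +0.300/-0.190 → slack +1.524/-1.331; half-tol=0.245, Σhalf²=0.546928
Nominal = 94.100. Worst-case = [94.100 - 1.331, 94.100 + 1.524] = [92.769, 95.624]. RSS = √0.546928 = 0.740.

nominal=94.100 wc=[92.769,95.624] rss=0.740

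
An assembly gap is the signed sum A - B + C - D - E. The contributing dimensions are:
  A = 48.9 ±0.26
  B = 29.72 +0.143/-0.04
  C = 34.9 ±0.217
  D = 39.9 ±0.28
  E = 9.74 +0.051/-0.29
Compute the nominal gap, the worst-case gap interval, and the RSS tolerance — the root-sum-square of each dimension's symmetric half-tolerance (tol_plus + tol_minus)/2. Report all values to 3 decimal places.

Stack each dimension's contribution:
  +A: nom +48.900 → Σnom=48.900; wc +0.260/-0.260 → slack +0.260/-0.260; half-tol=0.260, Σhalf²=0.067600
  -B: nom -29.720 → Σnom=19.180; wc +0.040/-0.143 → slack +0.300/-0.403; half-tol=0.091, Σhalf²=0.075972
  +C: nom +34.900 → Σnom=54.080; wc +0.217/-0.217 → slack +0.517/-0.620; half-tol=0.217, Σhalf²=0.123061
  -D: nom -39.900 → Σnom=14.180; wc +0.280/-0.280 → slack +0.797/-0.900; half-tol=0.280, Σhalf²=0.201461
  -E: nom -9.740 → Σnom=4.440; wc +0.290/-0.051 → slack +1.087/-0.951; half-tol=0.170, Σhalf²=0.230532
Nominal = 4.440. Worst-case = [4.440 - 0.951, 4.440 + 1.087] = [3.489, 5.527]. RSS = √0.230532 = 0.480.

nominal=4.440 wc=[3.489,5.527] rss=0.480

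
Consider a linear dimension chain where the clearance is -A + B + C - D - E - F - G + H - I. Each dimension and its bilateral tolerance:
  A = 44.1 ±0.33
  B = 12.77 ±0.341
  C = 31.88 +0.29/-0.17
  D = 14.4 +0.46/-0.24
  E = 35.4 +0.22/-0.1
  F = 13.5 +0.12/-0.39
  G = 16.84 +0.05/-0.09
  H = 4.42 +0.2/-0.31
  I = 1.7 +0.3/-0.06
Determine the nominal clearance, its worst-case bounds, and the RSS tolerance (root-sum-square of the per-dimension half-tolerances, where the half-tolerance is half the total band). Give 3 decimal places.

nominal=-76.870 wc=[-79.171,-74.829] rss=0.770

Stack each dimension's contribution:
  -A: nom -44.100 → Σnom=-44.100; wc +0.330/-0.330 → slack +0.330/-0.330; half-tol=0.330, Σhalf²=0.108900
  +B: nom +12.770 → Σnom=-31.330; wc +0.341/-0.341 → slack +0.671/-0.671; half-tol=0.341, Σhalf²=0.225181
  +C: nom +31.880 → Σnom=0.550; wc +0.290/-0.170 → slack +0.961/-0.841; half-tol=0.230, Σhalf²=0.278081
  -D: nom -14.400 → Σnom=-13.850; wc +0.240/-0.460 → slack +1.201/-1.301; half-tol=0.350, Σhalf²=0.400581
  -E: nom -35.400 → Σnom=-49.250; wc +0.100/-0.220 → slack +1.301/-1.521; half-tol=0.160, Σhalf²=0.426181
  -F: nom -13.500 → Σnom=-62.750; wc +0.390/-0.120 → slack +1.691/-1.641; half-tol=0.255, Σhalf²=0.491206
  -G: nom -16.840 → Σnom=-79.590; wc +0.090/-0.050 → slack +1.781/-1.691; half-tol=0.070, Σhalf²=0.496106
  +H: nom +4.420 → Σnom=-75.170; wc +0.200/-0.310 → slack +1.981/-2.001; half-tol=0.255, Σhalf²=0.561131
  -I: nom -1.700 → Σnom=-76.870; wc +0.060/-0.300 → slack +2.041/-2.301; half-tol=0.180, Σhalf²=0.593531
Nominal = -76.870. Worst-case = [-76.870 - 2.301, -76.870 + 2.041] = [-79.171, -74.829]. RSS = √0.593531 = 0.770.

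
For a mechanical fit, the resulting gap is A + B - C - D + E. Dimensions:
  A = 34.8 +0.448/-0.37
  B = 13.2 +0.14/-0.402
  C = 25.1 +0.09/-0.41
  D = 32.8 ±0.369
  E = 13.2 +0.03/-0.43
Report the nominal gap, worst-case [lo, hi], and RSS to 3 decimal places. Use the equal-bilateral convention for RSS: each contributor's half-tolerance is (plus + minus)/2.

Stack each dimension's contribution:
  +A: nom +34.800 → Σnom=34.800; wc +0.448/-0.370 → slack +0.448/-0.370; half-tol=0.409, Σhalf²=0.167281
  +B: nom +13.200 → Σnom=48.000; wc +0.140/-0.402 → slack +0.588/-0.772; half-tol=0.271, Σhalf²=0.240722
  -C: nom -25.100 → Σnom=22.900; wc +0.410/-0.090 → slack +0.998/-0.862; half-tol=0.250, Σhalf²=0.303222
  -D: nom -32.800 → Σnom=-9.900; wc +0.369/-0.369 → slack +1.367/-1.231; half-tol=0.369, Σhalf²=0.439383
  +E: nom +13.200 → Σnom=3.300; wc +0.030/-0.430 → slack +1.397/-1.661; half-tol=0.230, Σhalf²=0.492283
Nominal = 3.300. Worst-case = [3.300 - 1.661, 3.300 + 1.397] = [1.639, 4.697]. RSS = √0.492283 = 0.702.

nominal=3.300 wc=[1.639,4.697] rss=0.702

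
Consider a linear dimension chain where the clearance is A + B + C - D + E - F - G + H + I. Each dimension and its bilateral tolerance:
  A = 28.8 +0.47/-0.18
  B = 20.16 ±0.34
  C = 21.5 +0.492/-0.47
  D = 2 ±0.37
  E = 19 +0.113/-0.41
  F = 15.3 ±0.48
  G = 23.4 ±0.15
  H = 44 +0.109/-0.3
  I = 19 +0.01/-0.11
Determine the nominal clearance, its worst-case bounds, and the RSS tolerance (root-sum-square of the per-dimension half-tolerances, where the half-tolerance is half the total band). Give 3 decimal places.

Stack each dimension's contribution:
  +A: nom +28.800 → Σnom=28.800; wc +0.470/-0.180 → slack +0.470/-0.180; half-tol=0.325, Σhalf²=0.105625
  +B: nom +20.160 → Σnom=48.960; wc +0.340/-0.340 → slack +0.810/-0.520; half-tol=0.340, Σhalf²=0.221225
  +C: nom +21.500 → Σnom=70.460; wc +0.492/-0.470 → slack +1.302/-0.990; half-tol=0.481, Σhalf²=0.452586
  -D: nom -2.000 → Σnom=68.460; wc +0.370/-0.370 → slack +1.672/-1.360; half-tol=0.370, Σhalf²=0.589486
  +E: nom +19.000 → Σnom=87.460; wc +0.113/-0.410 → slack +1.785/-1.770; half-tol=0.262, Σhalf²=0.657868
  -F: nom -15.300 → Σnom=72.160; wc +0.480/-0.480 → slack +2.265/-2.250; half-tol=0.480, Σhalf²=0.888268
  -G: nom -23.400 → Σnom=48.760; wc +0.150/-0.150 → slack +2.415/-2.400; half-tol=0.150, Σhalf²=0.910768
  +H: nom +44.000 → Σnom=92.760; wc +0.109/-0.300 → slack +2.524/-2.700; half-tol=0.204, Σhalf²=0.952588
  +I: nom +19.000 → Σnom=111.760; wc +0.010/-0.110 → slack +2.534/-2.810; half-tol=0.060, Σhalf²=0.956188
Nominal = 111.760. Worst-case = [111.760 - 2.810, 111.760 + 2.534] = [108.950, 114.294]. RSS = √0.956188 = 0.978.

nominal=111.760 wc=[108.950,114.294] rss=0.978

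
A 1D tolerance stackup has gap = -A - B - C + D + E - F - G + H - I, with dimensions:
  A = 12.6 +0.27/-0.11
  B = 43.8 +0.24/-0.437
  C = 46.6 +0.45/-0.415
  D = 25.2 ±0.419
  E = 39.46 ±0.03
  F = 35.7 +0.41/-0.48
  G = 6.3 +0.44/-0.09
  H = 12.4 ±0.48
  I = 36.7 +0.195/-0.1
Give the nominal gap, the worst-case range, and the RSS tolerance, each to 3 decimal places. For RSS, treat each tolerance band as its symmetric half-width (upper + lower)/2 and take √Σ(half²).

Stack each dimension's contribution:
  -A: nom -12.600 → Σnom=-12.600; wc +0.110/-0.270 → slack +0.110/-0.270; half-tol=0.190, Σhalf²=0.036100
  -B: nom -43.800 → Σnom=-56.400; wc +0.437/-0.240 → slack +0.547/-0.510; half-tol=0.339, Σhalf²=0.150682
  -C: nom -46.600 → Σnom=-103.000; wc +0.415/-0.450 → slack +0.962/-0.960; half-tol=0.432, Σhalf²=0.337739
  +D: nom +25.200 → Σnom=-77.800; wc +0.419/-0.419 → slack +1.381/-1.379; half-tol=0.419, Σhalf²=0.513300
  +E: nom +39.460 → Σnom=-38.340; wc +0.030/-0.030 → slack +1.411/-1.409; half-tol=0.030, Σhalf²=0.514200
  -F: nom -35.700 → Σnom=-74.040; wc +0.480/-0.410 → slack +1.891/-1.819; half-tol=0.445, Σhalf²=0.712225
  -G: nom -6.300 → Σnom=-80.340; wc +0.090/-0.440 → slack +1.981/-2.259; half-tol=0.265, Σhalf²=0.782450
  +H: nom +12.400 → Σnom=-67.940; wc +0.480/-0.480 → slack +2.461/-2.739; half-tol=0.480, Σhalf²=1.012849
  -I: nom -36.700 → Σnom=-104.640; wc +0.100/-0.195 → slack +2.561/-2.934; half-tol=0.148, Σhalf²=1.034606
Nominal = -104.640. Worst-case = [-104.640 - 2.934, -104.640 + 2.561] = [-107.574, -102.079]. RSS = √1.034606 = 1.017.

nominal=-104.640 wc=[-107.574,-102.079] rss=1.017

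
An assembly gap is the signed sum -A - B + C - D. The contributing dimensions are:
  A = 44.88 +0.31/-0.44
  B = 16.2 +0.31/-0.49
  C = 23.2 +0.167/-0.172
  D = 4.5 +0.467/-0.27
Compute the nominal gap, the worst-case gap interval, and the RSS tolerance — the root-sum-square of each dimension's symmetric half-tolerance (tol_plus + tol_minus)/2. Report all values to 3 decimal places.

nominal=-42.380 wc=[-43.639,-41.013] rss=0.682

Stack each dimension's contribution:
  -A: nom -44.880 → Σnom=-44.880; wc +0.440/-0.310 → slack +0.440/-0.310; half-tol=0.375, Σhalf²=0.140625
  -B: nom -16.200 → Σnom=-61.080; wc +0.490/-0.310 → slack +0.930/-0.620; half-tol=0.400, Σhalf²=0.300625
  +C: nom +23.200 → Σnom=-37.880; wc +0.167/-0.172 → slack +1.097/-0.792; half-tol=0.169, Σhalf²=0.329355
  -D: nom -4.500 → Σnom=-42.380; wc +0.270/-0.467 → slack +1.367/-1.259; half-tol=0.369, Σhalf²=0.465148
Nominal = -42.380. Worst-case = [-42.380 - 1.259, -42.380 + 1.367] = [-43.639, -41.013]. RSS = √0.465148 = 0.682.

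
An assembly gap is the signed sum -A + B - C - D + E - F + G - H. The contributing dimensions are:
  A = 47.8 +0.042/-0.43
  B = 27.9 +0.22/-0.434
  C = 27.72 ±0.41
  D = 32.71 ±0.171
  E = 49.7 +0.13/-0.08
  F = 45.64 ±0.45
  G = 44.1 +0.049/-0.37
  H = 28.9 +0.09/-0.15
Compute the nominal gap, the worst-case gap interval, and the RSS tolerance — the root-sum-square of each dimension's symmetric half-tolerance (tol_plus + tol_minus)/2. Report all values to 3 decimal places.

Stack each dimension's contribution:
  -A: nom -47.800 → Σnom=-47.800; wc +0.430/-0.042 → slack +0.430/-0.042; half-tol=0.236, Σhalf²=0.055696
  +B: nom +27.900 → Σnom=-19.900; wc +0.220/-0.434 → slack +0.650/-0.476; half-tol=0.327, Σhalf²=0.162625
  -C: nom -27.720 → Σnom=-47.620; wc +0.410/-0.410 → slack +1.060/-0.886; half-tol=0.410, Σhalf²=0.330725
  -D: nom -32.710 → Σnom=-80.330; wc +0.171/-0.171 → slack +1.231/-1.057; half-tol=0.171, Σhalf²=0.359966
  +E: nom +49.700 → Σnom=-30.630; wc +0.130/-0.080 → slack +1.361/-1.137; half-tol=0.105, Σhalf²=0.370991
  -F: nom -45.640 → Σnom=-76.270; wc +0.450/-0.450 → slack +1.811/-1.587; half-tol=0.450, Σhalf²=0.573491
  +G: nom +44.100 → Σnom=-32.170; wc +0.049/-0.370 → slack +1.860/-1.957; half-tol=0.209, Σhalf²=0.617381
  -H: nom -28.900 → Σnom=-61.070; wc +0.150/-0.090 → slack +2.010/-2.047; half-tol=0.120, Σhalf²=0.631781
Nominal = -61.070. Worst-case = [-61.070 - 2.047, -61.070 + 2.010] = [-63.117, -59.060]. RSS = √0.631781 = 0.795.

nominal=-61.070 wc=[-63.117,-59.060] rss=0.795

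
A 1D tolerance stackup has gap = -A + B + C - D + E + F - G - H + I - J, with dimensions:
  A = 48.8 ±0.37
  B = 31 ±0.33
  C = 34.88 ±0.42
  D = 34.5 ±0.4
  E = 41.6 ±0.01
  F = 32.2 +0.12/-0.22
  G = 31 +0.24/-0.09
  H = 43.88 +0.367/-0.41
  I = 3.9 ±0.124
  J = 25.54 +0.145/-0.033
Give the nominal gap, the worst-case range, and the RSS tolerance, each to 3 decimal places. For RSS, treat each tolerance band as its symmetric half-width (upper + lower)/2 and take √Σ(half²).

nominal=-40.140 wc=[-42.766,-37.833] rss=0.901

Stack each dimension's contribution:
  -A: nom -48.800 → Σnom=-48.800; wc +0.370/-0.370 → slack +0.370/-0.370; half-tol=0.370, Σhalf²=0.136900
  +B: nom +31.000 → Σnom=-17.800; wc +0.330/-0.330 → slack +0.700/-0.700; half-tol=0.330, Σhalf²=0.245800
  +C: nom +34.880 → Σnom=17.080; wc +0.420/-0.420 → slack +1.120/-1.120; half-tol=0.420, Σhalf²=0.422200
  -D: nom -34.500 → Σnom=-17.420; wc +0.400/-0.400 → slack +1.520/-1.520; half-tol=0.400, Σhalf²=0.582200
  +E: nom +41.600 → Σnom=24.180; wc +0.010/-0.010 → slack +1.530/-1.530; half-tol=0.010, Σhalf²=0.582300
  +F: nom +32.200 → Σnom=56.380; wc +0.120/-0.220 → slack +1.650/-1.750; half-tol=0.170, Σhalf²=0.611200
  -G: nom -31.000 → Σnom=25.380; wc +0.090/-0.240 → slack +1.740/-1.990; half-tol=0.165, Σhalf²=0.638425
  -H: nom -43.880 → Σnom=-18.500; wc +0.410/-0.367 → slack +2.150/-2.357; half-tol=0.388, Σhalf²=0.789357
  +I: nom +3.900 → Σnom=-14.600; wc +0.124/-0.124 → slack +2.274/-2.481; half-tol=0.124, Σhalf²=0.804733
  -J: nom -25.540 → Σnom=-40.140; wc +0.033/-0.145 → slack +2.307/-2.626; half-tol=0.089, Σhalf²=0.812654
Nominal = -40.140. Worst-case = [-40.140 - 2.626, -40.140 + 2.307] = [-42.766, -37.833]. RSS = √0.812654 = 0.901.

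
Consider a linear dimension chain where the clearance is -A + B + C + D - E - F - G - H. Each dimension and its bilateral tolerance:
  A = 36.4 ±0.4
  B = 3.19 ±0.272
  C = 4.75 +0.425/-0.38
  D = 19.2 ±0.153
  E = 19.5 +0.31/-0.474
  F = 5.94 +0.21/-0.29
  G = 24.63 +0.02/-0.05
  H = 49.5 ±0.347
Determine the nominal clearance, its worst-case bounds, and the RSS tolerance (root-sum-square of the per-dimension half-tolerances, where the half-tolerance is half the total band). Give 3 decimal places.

nominal=-108.830 wc=[-110.922,-106.419] rss=0.870

Stack each dimension's contribution:
  -A: nom -36.400 → Σnom=-36.400; wc +0.400/-0.400 → slack +0.400/-0.400; half-tol=0.400, Σhalf²=0.160000
  +B: nom +3.190 → Σnom=-33.210; wc +0.272/-0.272 → slack +0.672/-0.672; half-tol=0.272, Σhalf²=0.233984
  +C: nom +4.750 → Σnom=-28.460; wc +0.425/-0.380 → slack +1.097/-1.052; half-tol=0.402, Σhalf²=0.395990
  +D: nom +19.200 → Σnom=-9.260; wc +0.153/-0.153 → slack +1.250/-1.205; half-tol=0.153, Σhalf²=0.419399
  -E: nom -19.500 → Σnom=-28.760; wc +0.474/-0.310 → slack +1.724/-1.515; half-tol=0.392, Σhalf²=0.573063
  -F: nom -5.940 → Σnom=-34.700; wc +0.290/-0.210 → slack +2.014/-1.725; half-tol=0.250, Σhalf²=0.635563
  -G: nom -24.630 → Σnom=-59.330; wc +0.050/-0.020 → slack +2.064/-1.745; half-tol=0.035, Σhalf²=0.636788
  -H: nom -49.500 → Σnom=-108.830; wc +0.347/-0.347 → slack +2.411/-2.092; half-tol=0.347, Σhalf²=0.757197
Nominal = -108.830. Worst-case = [-108.830 - 2.092, -108.830 + 2.411] = [-110.922, -106.419]. RSS = √0.757197 = 0.870.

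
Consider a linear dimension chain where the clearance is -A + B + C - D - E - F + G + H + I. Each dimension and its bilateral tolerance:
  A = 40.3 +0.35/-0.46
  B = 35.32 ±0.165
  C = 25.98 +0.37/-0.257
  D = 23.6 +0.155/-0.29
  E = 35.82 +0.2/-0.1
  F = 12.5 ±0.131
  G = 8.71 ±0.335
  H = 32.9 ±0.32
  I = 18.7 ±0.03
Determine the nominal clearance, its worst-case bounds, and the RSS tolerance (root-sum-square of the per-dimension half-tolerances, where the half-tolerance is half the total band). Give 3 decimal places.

nominal=9.390 wc=[7.447,11.591] rss=0.771

Stack each dimension's contribution:
  -A: nom -40.300 → Σnom=-40.300; wc +0.460/-0.350 → slack +0.460/-0.350; half-tol=0.405, Σhalf²=0.164025
  +B: nom +35.320 → Σnom=-4.980; wc +0.165/-0.165 → slack +0.625/-0.515; half-tol=0.165, Σhalf²=0.191250
  +C: nom +25.980 → Σnom=21.000; wc +0.370/-0.257 → slack +0.995/-0.772; half-tol=0.314, Σhalf²=0.289532
  -D: nom -23.600 → Σnom=-2.600; wc +0.290/-0.155 → slack +1.285/-0.927; half-tol=0.222, Σhalf²=0.339039
  -E: nom -35.820 → Σnom=-38.420; wc +0.100/-0.200 → slack +1.385/-1.127; half-tol=0.150, Σhalf²=0.361539
  -F: nom -12.500 → Σnom=-50.920; wc +0.131/-0.131 → slack +1.516/-1.258; half-tol=0.131, Σhalf²=0.378700
  +G: nom +8.710 → Σnom=-42.210; wc +0.335/-0.335 → slack +1.851/-1.593; half-tol=0.335, Σhalf²=0.490925
  +H: nom +32.900 → Σnom=-9.310; wc +0.320/-0.320 → slack +2.171/-1.913; half-tol=0.320, Σhalf²=0.593325
  +I: nom +18.700 → Σnom=9.390; wc +0.030/-0.030 → slack +2.201/-1.943; half-tol=0.030, Σhalf²=0.594225
Nominal = 9.390. Worst-case = [9.390 - 1.943, 9.390 + 2.201] = [7.447, 11.591]. RSS = √0.594225 = 0.771.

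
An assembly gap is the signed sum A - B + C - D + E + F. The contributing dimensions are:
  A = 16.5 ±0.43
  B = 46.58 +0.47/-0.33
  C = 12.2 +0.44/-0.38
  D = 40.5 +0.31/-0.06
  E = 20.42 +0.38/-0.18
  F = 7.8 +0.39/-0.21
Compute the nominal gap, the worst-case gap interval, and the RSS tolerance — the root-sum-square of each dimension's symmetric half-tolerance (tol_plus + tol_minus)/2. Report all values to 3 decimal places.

nominal=-30.160 wc=[-32.140,-28.130] rss=0.846

Stack each dimension's contribution:
  +A: nom +16.500 → Σnom=16.500; wc +0.430/-0.430 → slack +0.430/-0.430; half-tol=0.430, Σhalf²=0.184900
  -B: nom -46.580 → Σnom=-30.080; wc +0.330/-0.470 → slack +0.760/-0.900; half-tol=0.400, Σhalf²=0.344900
  +C: nom +12.200 → Σnom=-17.880; wc +0.440/-0.380 → slack +1.200/-1.280; half-tol=0.410, Σhalf²=0.513000
  -D: nom -40.500 → Σnom=-58.380; wc +0.060/-0.310 → slack +1.260/-1.590; half-tol=0.185, Σhalf²=0.547225
  +E: nom +20.420 → Σnom=-37.960; wc +0.380/-0.180 → slack +1.640/-1.770; half-tol=0.280, Σhalf²=0.625625
  +F: nom +7.800 → Σnom=-30.160; wc +0.390/-0.210 → slack +2.030/-1.980; half-tol=0.300, Σhalf²=0.715625
Nominal = -30.160. Worst-case = [-30.160 - 1.980, -30.160 + 2.030] = [-32.140, -28.130]. RSS = √0.715625 = 0.846.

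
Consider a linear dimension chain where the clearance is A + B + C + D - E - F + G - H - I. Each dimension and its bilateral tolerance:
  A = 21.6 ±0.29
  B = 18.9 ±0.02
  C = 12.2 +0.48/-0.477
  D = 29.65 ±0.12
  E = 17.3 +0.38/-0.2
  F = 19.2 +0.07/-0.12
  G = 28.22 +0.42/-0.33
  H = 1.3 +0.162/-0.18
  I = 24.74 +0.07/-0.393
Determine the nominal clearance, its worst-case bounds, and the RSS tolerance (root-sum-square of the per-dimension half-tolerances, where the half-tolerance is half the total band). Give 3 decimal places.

Stack each dimension's contribution:
  +A: nom +21.600 → Σnom=21.600; wc +0.290/-0.290 → slack +0.290/-0.290; half-tol=0.290, Σhalf²=0.084100
  +B: nom +18.900 → Σnom=40.500; wc +0.020/-0.020 → slack +0.310/-0.310; half-tol=0.020, Σhalf²=0.084500
  +C: nom +12.200 → Σnom=52.700; wc +0.480/-0.477 → slack +0.790/-0.787; half-tol=0.478, Σhalf²=0.313462
  +D: nom +29.650 → Σnom=82.350; wc +0.120/-0.120 → slack +0.910/-0.907; half-tol=0.120, Σhalf²=0.327862
  -E: nom -17.300 → Σnom=65.050; wc +0.200/-0.380 → slack +1.110/-1.287; half-tol=0.290, Σhalf²=0.411962
  -F: nom -19.200 → Σnom=45.850; wc +0.120/-0.070 → slack +1.230/-1.357; half-tol=0.095, Σhalf²=0.420987
  +G: nom +28.220 → Σnom=74.070; wc +0.420/-0.330 → slack +1.650/-1.687; half-tol=0.375, Σhalf²=0.561612
  -H: nom -1.300 → Σnom=72.770; wc +0.180/-0.162 → slack +1.830/-1.849; half-tol=0.171, Σhalf²=0.590853
  -I: nom -24.740 → Σnom=48.030; wc +0.393/-0.070 → slack +2.223/-1.919; half-tol=0.232, Σhalf²=0.644446
Nominal = 48.030. Worst-case = [48.030 - 1.919, 48.030 + 2.223] = [46.111, 50.253]. RSS = √0.644446 = 0.803.

nominal=48.030 wc=[46.111,50.253] rss=0.803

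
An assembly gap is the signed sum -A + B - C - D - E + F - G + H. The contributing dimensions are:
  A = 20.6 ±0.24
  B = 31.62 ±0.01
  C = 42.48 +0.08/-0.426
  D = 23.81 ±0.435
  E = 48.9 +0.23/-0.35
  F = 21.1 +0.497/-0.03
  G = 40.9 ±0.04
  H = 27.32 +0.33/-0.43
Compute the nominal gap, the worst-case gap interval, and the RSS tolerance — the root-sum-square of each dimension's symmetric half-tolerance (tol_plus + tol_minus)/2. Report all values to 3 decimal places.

Stack each dimension's contribution:
  -A: nom -20.600 → Σnom=-20.600; wc +0.240/-0.240 → slack +0.240/-0.240; half-tol=0.240, Σhalf²=0.057600
  +B: nom +31.620 → Σnom=11.020; wc +0.010/-0.010 → slack +0.250/-0.250; half-tol=0.010, Σhalf²=0.057700
  -C: nom -42.480 → Σnom=-31.460; wc +0.426/-0.080 → slack +0.676/-0.330; half-tol=0.253, Σhalf²=0.121709
  -D: nom -23.810 → Σnom=-55.270; wc +0.435/-0.435 → slack +1.111/-0.765; half-tol=0.435, Σhalf²=0.310934
  -E: nom -48.900 → Σnom=-104.170; wc +0.350/-0.230 → slack +1.461/-0.995; half-tol=0.290, Σhalf²=0.395034
  +F: nom +21.100 → Σnom=-83.070; wc +0.497/-0.030 → slack +1.958/-1.025; half-tol=0.264, Σhalf²=0.464466
  -G: nom -40.900 → Σnom=-123.970; wc +0.040/-0.040 → slack +1.998/-1.065; half-tol=0.040, Σhalf²=0.466066
  +H: nom +27.320 → Σnom=-96.650; wc +0.330/-0.430 → slack +2.328/-1.495; half-tol=0.380, Σhalf²=0.610466
Nominal = -96.650. Worst-case = [-96.650 - 1.495, -96.650 + 2.328] = [-98.145, -94.322]. RSS = √0.610466 = 0.781.

nominal=-96.650 wc=[-98.145,-94.322] rss=0.781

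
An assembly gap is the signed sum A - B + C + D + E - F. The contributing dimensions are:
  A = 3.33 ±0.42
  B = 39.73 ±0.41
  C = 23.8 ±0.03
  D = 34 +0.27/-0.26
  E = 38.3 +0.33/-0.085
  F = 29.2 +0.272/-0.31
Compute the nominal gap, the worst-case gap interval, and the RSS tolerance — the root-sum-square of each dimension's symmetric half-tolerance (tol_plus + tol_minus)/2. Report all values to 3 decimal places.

nominal=30.500 wc=[29.023,32.270] rss=0.737

Stack each dimension's contribution:
  +A: nom +3.330 → Σnom=3.330; wc +0.420/-0.420 → slack +0.420/-0.420; half-tol=0.420, Σhalf²=0.176400
  -B: nom -39.730 → Σnom=-36.400; wc +0.410/-0.410 → slack +0.830/-0.830; half-tol=0.410, Σhalf²=0.344500
  +C: nom +23.800 → Σnom=-12.600; wc +0.030/-0.030 → slack +0.860/-0.860; half-tol=0.030, Σhalf²=0.345400
  +D: nom +34.000 → Σnom=21.400; wc +0.270/-0.260 → slack +1.130/-1.120; half-tol=0.265, Σhalf²=0.415625
  +E: nom +38.300 → Σnom=59.700; wc +0.330/-0.085 → slack +1.460/-1.205; half-tol=0.208, Σhalf²=0.458681
  -F: nom -29.200 → Σnom=30.500; wc +0.310/-0.272 → slack +1.770/-1.477; half-tol=0.291, Σhalf²=0.543362
Nominal = 30.500. Worst-case = [30.500 - 1.477, 30.500 + 1.770] = [29.023, 32.270]. RSS = √0.543362 = 0.737.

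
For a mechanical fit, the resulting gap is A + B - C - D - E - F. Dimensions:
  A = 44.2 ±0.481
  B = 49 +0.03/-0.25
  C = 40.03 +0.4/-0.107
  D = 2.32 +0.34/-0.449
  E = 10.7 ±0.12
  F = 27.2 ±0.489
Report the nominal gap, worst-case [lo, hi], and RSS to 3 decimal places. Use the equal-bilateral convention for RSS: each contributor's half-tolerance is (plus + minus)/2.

nominal=12.950 wc=[10.870,14.626] rss=0.851

Stack each dimension's contribution:
  +A: nom +44.200 → Σnom=44.200; wc +0.481/-0.481 → slack +0.481/-0.481; half-tol=0.481, Σhalf²=0.231361
  +B: nom +49.000 → Σnom=93.200; wc +0.030/-0.250 → slack +0.511/-0.731; half-tol=0.140, Σhalf²=0.250961
  -C: nom -40.030 → Σnom=53.170; wc +0.107/-0.400 → slack +0.618/-1.131; half-tol=0.254, Σhalf²=0.315223
  -D: nom -2.320 → Σnom=50.850; wc +0.449/-0.340 → slack +1.067/-1.471; half-tol=0.395, Σhalf²=0.470854
  -E: nom -10.700 → Σnom=40.150; wc +0.120/-0.120 → slack +1.187/-1.591; half-tol=0.120, Σhalf²=0.485254
  -F: nom -27.200 → Σnom=12.950; wc +0.489/-0.489 → slack +1.676/-2.080; half-tol=0.489, Σhalf²=0.724375
Nominal = 12.950. Worst-case = [12.950 - 2.080, 12.950 + 1.676] = [10.870, 14.626]. RSS = √0.724375 = 0.851.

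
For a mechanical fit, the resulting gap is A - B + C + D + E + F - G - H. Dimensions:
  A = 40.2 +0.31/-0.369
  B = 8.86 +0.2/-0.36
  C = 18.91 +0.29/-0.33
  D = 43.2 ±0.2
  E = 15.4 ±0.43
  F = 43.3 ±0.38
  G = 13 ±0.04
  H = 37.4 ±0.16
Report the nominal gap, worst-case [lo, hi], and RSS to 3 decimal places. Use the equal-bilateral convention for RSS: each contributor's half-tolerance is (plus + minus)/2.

nominal=101.750 wc=[99.641,103.920] rss=0.828

Stack each dimension's contribution:
  +A: nom +40.200 → Σnom=40.200; wc +0.310/-0.369 → slack +0.310/-0.369; half-tol=0.340, Σhalf²=0.115260
  -B: nom -8.860 → Σnom=31.340; wc +0.360/-0.200 → slack +0.670/-0.569; half-tol=0.280, Σhalf²=0.193660
  +C: nom +18.910 → Σnom=50.250; wc +0.290/-0.330 → slack +0.960/-0.899; half-tol=0.310, Σhalf²=0.289760
  +D: nom +43.200 → Σnom=93.450; wc +0.200/-0.200 → slack +1.160/-1.099; half-tol=0.200, Σhalf²=0.329760
  +E: nom +15.400 → Σnom=108.850; wc +0.430/-0.430 → slack +1.590/-1.529; half-tol=0.430, Σhalf²=0.514660
  +F: nom +43.300 → Σnom=152.150; wc +0.380/-0.380 → slack +1.970/-1.909; half-tol=0.380, Σhalf²=0.659060
  -G: nom -13.000 → Σnom=139.150; wc +0.040/-0.040 → slack +2.010/-1.949; half-tol=0.040, Σhalf²=0.660660
  -H: nom -37.400 → Σnom=101.750; wc +0.160/-0.160 → slack +2.170/-2.109; half-tol=0.160, Σhalf²=0.686260
Nominal = 101.750. Worst-case = [101.750 - 2.109, 101.750 + 2.170] = [99.641, 103.920]. RSS = √0.686260 = 0.828.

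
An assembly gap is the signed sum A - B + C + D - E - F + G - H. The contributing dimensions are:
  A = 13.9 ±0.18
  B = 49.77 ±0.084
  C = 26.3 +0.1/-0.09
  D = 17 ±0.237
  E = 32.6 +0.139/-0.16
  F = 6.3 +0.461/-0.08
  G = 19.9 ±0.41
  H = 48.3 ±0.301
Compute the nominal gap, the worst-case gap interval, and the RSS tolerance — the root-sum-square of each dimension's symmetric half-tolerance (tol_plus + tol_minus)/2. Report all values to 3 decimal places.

nominal=-59.870 wc=[-61.772,-58.318] rss=0.677

Stack each dimension's contribution:
  +A: nom +13.900 → Σnom=13.900; wc +0.180/-0.180 → slack +0.180/-0.180; half-tol=0.180, Σhalf²=0.032400
  -B: nom -49.770 → Σnom=-35.870; wc +0.084/-0.084 → slack +0.264/-0.264; half-tol=0.084, Σhalf²=0.039456
  +C: nom +26.300 → Σnom=-9.570; wc +0.100/-0.090 → slack +0.364/-0.354; half-tol=0.095, Σhalf²=0.048481
  +D: nom +17.000 → Σnom=7.430; wc +0.237/-0.237 → slack +0.601/-0.591; half-tol=0.237, Σhalf²=0.104650
  -E: nom -32.600 → Σnom=-25.170; wc +0.160/-0.139 → slack +0.761/-0.730; half-tol=0.150, Σhalf²=0.127000
  -F: nom -6.300 → Σnom=-31.470; wc +0.080/-0.461 → slack +0.841/-1.191; half-tol=0.271, Σhalf²=0.200171
  +G: nom +19.900 → Σnom=-11.570; wc +0.410/-0.410 → slack +1.251/-1.601; half-tol=0.410, Σhalf²=0.368271
  -H: nom -48.300 → Σnom=-59.870; wc +0.301/-0.301 → slack +1.552/-1.902; half-tol=0.301, Σhalf²=0.458871
Nominal = -59.870. Worst-case = [-59.870 - 1.902, -59.870 + 1.552] = [-61.772, -58.318]. RSS = √0.458871 = 0.677.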